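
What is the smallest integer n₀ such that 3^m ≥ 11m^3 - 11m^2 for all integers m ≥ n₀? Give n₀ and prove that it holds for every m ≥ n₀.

n₀ = 8

At m = 7: 2187 < 3234, so the inequality fails and n₀ ≥ 8. We prove 3^m ≥ 11m^3 - 11m^2 for all m ≥ 8.
Base step (m = 8): 3^m = 6561 and 11m^3 - 11m^2 = 4928, so 6561 ≥ 4928.
Suppose the result is true for m = k, so 3^k ≥ 11k^3 - 11k^2.
Then 3^(k + 1) = 3·(3^k) ≥ 3·(11k^3 - 11k^2).
Also, for k ≥ 8 we have 3·(11k^3 - 11k^2) ≥ 11(k+1)^3 - 11(k+1)^2, since 3·(11k^3 - 11k^2) − (11(k+1)^3 - 11(k+1)^2) = 22k^3 - 55k^2 - 11k, which is nonnegative for all k ≥ 8.
Combining, 3^(k + 1) ≥ 11(k+1)^3 - 11(k+1)^2.
Hence, by induction on m, the claim holds for every m ≥ 8.
Hence the smallest such n₀ is 8.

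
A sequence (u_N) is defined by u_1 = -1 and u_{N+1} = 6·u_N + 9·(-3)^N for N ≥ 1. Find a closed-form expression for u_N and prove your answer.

Computing the first terms: u_1 = -1, u_2 = -33, u_3 = -117. This suggests u_N = -(-3)^N - 4·6^(N - 1).
Base case (N = 1): the formula gives -1 = -1 = u_1.
Suppose the result is true for N = k, so u_k = -(-3)^k - 4·6^(k - 1).
Then u_{k+1} = 6·u_k + 9·(-3)^k = 6·(-(-3)^k - 4·6^(k - 1)) + 9·(-3)^k = -(-3)^(k + 1) - 4·6^k = -(-3)^(k+1) - 4·6^((k+1) - 1),
which is the claimed formula at N = k+1.
This completes the induction.

u_N = -(-3)^N - 4·6^(N - 1)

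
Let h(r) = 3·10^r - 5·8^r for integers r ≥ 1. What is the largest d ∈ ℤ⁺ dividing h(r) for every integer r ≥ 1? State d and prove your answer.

Computing the first values: h(1) = -10 and h(2) = -20; gcd(-10, -20) = 10, so d ≤ 10.
We prove 10 | 3·10^r - 5·8^r for all r ≥ 1 by induction on r.
When r = 1: h(1) = -10 = 10·(-1), so 10 | h(1).
Inductive step: assume the claim holds for r = p, i.e. 10 | h(p). Then
h(p+1) − 10·h(p) = (3·10^(p+1) - 5·8^(p+1)) − 10·(3·10^p - 5·8^p) = (-5)·8^p·(8 − 10) = (10)·8^p. Since 10 | h(p) by the inductive hypothesis, 10 | 10·h(p); and 10 | 10 since 10 = 10·1. Therefore 10 | h(p+1).
By the principle of mathematical induction, the result holds for all r ≥ 1.
Therefore the largest such d is 10.

d = 10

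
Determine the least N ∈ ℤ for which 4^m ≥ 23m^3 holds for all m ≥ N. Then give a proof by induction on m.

At m = 6: 4096 < 4968, so the inequality fails and N ≥ 7. We prove 4^m ≥ 23m^3 for all m ≥ 7.
Base case (m = 7): 4^m = 16384 and 23m^3 = 7889, so 16384 ≥ 7889.
Suppose the result is true for m = i, so 4^i ≥ 23i^3.
Then 4^(i + 1) = 4·(4^i) ≥ 4·(23i^3).
Also, for i ≥ 7 we have 4·(23i^3) ≥ 23(i+1)^3, since 4 ≥ (1 + 1/i)^3 for all i ≥ 7.
Combining, 4^(i + 1) ≥ 23(i+1)^3.
This completes the induction.
Hence the smallest such N is 7.

N = 7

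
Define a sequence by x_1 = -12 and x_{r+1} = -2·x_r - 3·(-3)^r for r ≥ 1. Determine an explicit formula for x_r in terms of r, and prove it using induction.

Computing the first terms: x_1 = -12, x_2 = 33, x_3 = -93. This suggests x_r = -3(-2)^(r - 1) - (-3)^(r + 1).
Base case (r = 1): the formula gives -12 = -12 = x_1.
For the inductive step, assume it holds for an arbitrary k ≥ 1, so x_k = -3(-2)^(k - 1) - (-3)^(k + 1).
Then x_{k+1} = -2·x_k - 3·(-3)^k = -2·(-3(-2)^(k - 1) - (-3)^(k + 1)) - 3·(-3)^k = -3(-2)^k - (-3)^(k + 2) = -3(-2)^((k+1) - 1) - (-3)^((k+1) + 1),
which is the claimed formula at r = k+1.
This completes the induction.

x_r = -3(-2)^(r - 1) - (-3)^(r + 1)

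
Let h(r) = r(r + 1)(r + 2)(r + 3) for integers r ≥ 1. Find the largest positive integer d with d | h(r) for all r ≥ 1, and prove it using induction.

Computing the first values: h(1) = 24 and h(2) = 120; gcd(24, 120) = 24, so d ≤ 24.
We prove 24 | r(r + 1)(r + 2)(r + 3) for all r ≥ 1 by induction on r.
When r = 1: h(1) = 24 = 24·(1), so 24 | h(1).
Inductive step: suppose the statement holds for some j ≥ 1, i.e. 24 | h(j). Then
h(j+1) − h(j) = (j+1)·(j+2)·(j+3)·(j+4) − j·(j+1)·(j+2)·(j+3) = (j+1)·(j+2)·(j+3)·[(j+4) − j] = 4·(j+1)·(j+2)·(j+3). The product of 3 consecutive integers is divisible by (3)! = 6, so h(j+1) − h(j) is divisible by 4·6 = 24. By the inductive hypothesis 24 | h(j), hence 24 | h(j+1).
This completes the induction.
Therefore the largest such d is 24.

d = 24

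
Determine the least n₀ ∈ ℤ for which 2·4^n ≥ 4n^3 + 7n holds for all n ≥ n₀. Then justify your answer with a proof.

n₀ = 4

At n = 3: 128 < 129, so the inequality fails and n₀ ≥ 4. We prove 2·4^n ≥ 4n^3 + 7n for all n ≥ 4.
When n = 4: 2·4^n = 512 and 4n^3 + 7n = 284, so 512 ≥ 284.
Inductive step: suppose the statement holds for some k ≥ 4, so 2·4^k ≥ 4k^3 + 7k.
Then 2·4^(k + 1) = 4·(2·4^k) ≥ 4·(4k^3 + 7k).
Also, for k ≥ 4 we have 4·(4k^3 + 7k) ≥ 4(k+1)^3 + 7(k+1), since 4·(4k^3 + 7k) − (4(k+1)^3 + 7(k+1)) = 12k^3 - 12k^2 + 9k - 11, which is nonnegative for all k ≥ 4.
Combining, 2·4^(k + 1) ≥ 4(k+1)^3 + 7(k+1).
By the principle of mathematical induction, the result holds for all n ≥ 4.
Hence the smallest such n₀ is 4.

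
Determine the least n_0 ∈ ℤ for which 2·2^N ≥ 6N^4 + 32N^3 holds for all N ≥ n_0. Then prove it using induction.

n_0 = 19

At N = 18: 524288 < 816480, so the inequality fails and n_0 ≥ 19. We prove 2·2^N ≥ 6N^4 + 32N^3 for all N ≥ 19.
Base case (N = 19): 2·2^N = 1048576 and 6N^4 + 32N^3 = 1001414, so 1048576 ≥ 1001414.
Suppose the result is true for N = i, so 2·2^i ≥ 6i^4 + 32i^3.
Then 2·2^(i + 1) = 2·(2·2^i) ≥ 2·(6i^4 + 32i^3).
Also, for i ≥ 19 we have 2·(6i^4 + 32i^3) ≥ 6(i+1)^4 + 32(i+1)^3, since 2·(6i^4 + 32i^3) − (6(i+1)^4 + 32(i+1)^3) = 6i^4 + 8i^3 - 132i^2 - 120i - 38, which is nonnegative for all i ≥ 19.
Combining, 2·2^(i + 1) ≥ 6(i+1)^4 + 32(i+1)^3.
By induction, the statement is established for all N ≥ 19.
Hence the smallest such n_0 is 19.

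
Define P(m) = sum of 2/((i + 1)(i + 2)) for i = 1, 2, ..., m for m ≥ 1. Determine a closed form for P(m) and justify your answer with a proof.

We claim P(m) = m/(m + 2) for all m ≥ 1.
Base step (m = 1): P(1) = 1/3, and the closed form gives 1/3. They agree.
Suppose the result is true for m = i, so P(i) = i/(i + 2).
Then P(i+1) = P(i) + (2/((i + 2)(i + 3))) = (i/(i + 2)) + (2/((i + 2)(i + 3))).
Simplifying, P(i+1) = (i + 1)/(i + 3) = (i+1)/((i+1) + 2),
which is the closed form with m = i+1.
This completes the induction.

P(m) = m/(m + 2)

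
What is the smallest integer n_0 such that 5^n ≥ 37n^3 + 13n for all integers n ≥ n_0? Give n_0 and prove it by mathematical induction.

n_0 = 6

At n = 5: 3125 < 4690, so the inequality fails and n_0 ≥ 6. We prove 5^n ≥ 37n^3 + 13n for all n ≥ 6.
Base case (n = 6): 5^n = 15625 and 37n^3 + 13n = 8070, so 15625 ≥ 8070.
Suppose the result is true for n = k, so 5^k ≥ 37k^3 + 13k.
Then 5^(k + 1) = 5·(5^k) ≥ 5·(37k^3 + 13k).
Also, for k ≥ 6 we have 5·(37k^3 + 13k) ≥ 37(k+1)^3 + 13(k+1), since 5·(37k^3 + 13k) − (37(k+1)^3 + 13(k+1)) = 148k^3 - 111k^2 - 59k - 50, which is nonnegative for all k ≥ 6.
Combining, 5^(k + 1) ≥ 37(k+1)^3 + 13(k+1).
Hence, by induction on n, the claim holds for every n ≥ 6.
Hence the smallest such n_0 is 6.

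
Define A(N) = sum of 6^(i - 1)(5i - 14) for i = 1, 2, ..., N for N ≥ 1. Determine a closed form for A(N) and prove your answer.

A(N) = 6^N(N - 3) + 3

We claim A(N) = 6^N(N - 3) + 3 for all N ≥ 1.
Base case (N = 1): A(1) = -9, and the closed form gives -9. They agree.
Suppose the result is true for N = i, so A(i) = 6^i(i - 3) + 3.
Then A(i+1) = A(i) + (6^i(5i - 9)) = (6^i(i - 3) + 3) + (6^i(5i - 9)).
Simplifying, A(i+1) = 6·6^i·i - 12·6^i + 3 = 6^(i+1)((i+1) - 3) + 3,
which is the closed form with N = i+1.
Hence, by induction on N, the claim holds for every N ≥ 1.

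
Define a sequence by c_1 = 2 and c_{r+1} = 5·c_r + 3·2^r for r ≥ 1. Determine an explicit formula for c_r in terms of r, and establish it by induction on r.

c_r = -2^r + 4·5^(r - 1)

Computing the first terms: c_1 = 2, c_2 = 16, c_3 = 92. This suggests c_r = -2^r + 4·5^(r - 1).
When r = 1: the formula gives 2 = 2 = c_1.
Inductive step: assume the claim holds for r = p, so c_p = -2^p + 4·5^(p - 1).
Then c_{p+1} = 5·c_p + 3·2^p = 5·(-2^p + 4·5^(p - 1)) + 3·2^p = -2^(p + 1) + 4·5^p = -2^(p+1) + 4·5^((p+1) - 1),
which is the claimed formula at r = p+1.
This completes the induction.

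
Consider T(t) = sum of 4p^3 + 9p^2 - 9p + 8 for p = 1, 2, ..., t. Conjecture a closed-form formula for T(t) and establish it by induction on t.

We claim T(t) = t(t + 5)(t^2 + 1) for all t ≥ 1.
Base step (t = 1): T(1) = 12, and the closed form gives 12. They agree.
Inductive step: suppose the statement holds for some p ≥ 1, so T(p) = p(p^3 + 5p^2 + p + 5).
Then T(p+1) = T(p) + (4p^3 + 21p^2 + 21p + 12) = (p(p^3 + 5p^2 + p + 5)) + (4p^3 + 21p^2 + 21p + 12).
Simplifying, T(p+1) = (p + 1)(p + 6)(p^2 + 2p + 2) = (p+1)((p+1) + 5)((p+1)^2 + 1),
which is the closed form with t = p+1.
Hence, by induction on t, the claim holds for every t ≥ 1.

T(t) = t(t + 5)(t^2 + 1)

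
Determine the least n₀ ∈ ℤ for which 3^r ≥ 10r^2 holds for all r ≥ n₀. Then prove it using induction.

At r = 5: 243 < 250, so the inequality fails and n₀ ≥ 6. We prove 3^r ≥ 10r^2 for all r ≥ 6.
Base case (r = 6): 3^r = 729 and 10r^2 = 360, so 729 ≥ 360.
Inductive step: assume the claim holds for r = m, so 3^m ≥ 10m^2.
Then 3^(m + 1) = 3·(3^m) ≥ 3·(10m^2).
Also, for m ≥ 6 we have 3·(10m^2) ≥ 10(m+1)^2, since 3 ≥ (1 + 1/m)^2 for all m ≥ 6.
Combining, 3^(m + 1) ≥ 10(m+1)^2.
Hence, by induction on r, the claim holds for every r ≥ 6.
Hence the smallest such n₀ is 6.

n₀ = 6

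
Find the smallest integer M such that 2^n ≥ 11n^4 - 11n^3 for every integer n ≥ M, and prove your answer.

At n = 20: 1048576 < 1672000, so the inequality fails and M ≥ 21. We prove 2^n ≥ 11n^4 - 11n^3 for all n ≥ 21.
Base case (n = 21): 2^n = 2097152 and 11n^4 - 11n^3 = 2037420, so 2097152 ≥ 2037420.
Inductive step: suppose the statement holds for some k ≥ 21, so 2^k ≥ 11k^4 - 11k^3.
Then 2^(k + 1) = 2·(2^k) ≥ 2·(11k^4 - 11k^3).
Also, for k ≥ 21 we have 2·(11k^4 - 11k^3) ≥ 11(k+1)^4 - 11(k+1)^3, since 2·(11k^4 - 11k^3) − (11(k+1)^4 - 11(k+1)^3) = 11k^4 - 55k^3 - 33k^2 - 11k, which is nonnegative for all k ≥ 21.
Combining, 2^(k + 1) ≥ 11(k+1)^4 - 11(k+1)^3.
By the principle of mathematical induction, the result holds for all n ≥ 21.
Hence the smallest such M is 21.

M = 21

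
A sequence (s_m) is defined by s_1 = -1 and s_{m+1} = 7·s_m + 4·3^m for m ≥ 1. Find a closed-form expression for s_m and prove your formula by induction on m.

s_m = -3^m + 2·7^(m - 1)

Computing the first terms: s_1 = -1, s_2 = 5, s_3 = 71. This suggests s_m = -3^m + 2·7^(m - 1).
For the base case m = 1: the formula gives -1 = -1 = s_1.
Inductive step: assume the claim holds for m = k, so s_k = -3^k + 2·7^(k - 1).
Then s_{k+1} = 7·s_k + 4·3^k = 7·(-3^k + 2·7^(k - 1)) + 4·3^k = -3^(k + 1) + 2·7^k = -3^(k+1) + 2·7^((k+1) - 1),
which is the claimed formula at m = k+1.
By the principle of mathematical induction, the result holds for all m ≥ 1.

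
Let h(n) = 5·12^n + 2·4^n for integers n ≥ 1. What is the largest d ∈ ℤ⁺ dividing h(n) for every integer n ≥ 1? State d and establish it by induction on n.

Computing the first values: h(1) = 68 and h(2) = 752; gcd(68, 752) = 4, so d ≤ 4.
We prove 4 | 5·12^n + 2·4^n for all n ≥ 1 by induction on n.
Base case (n = 1): h(1) = 68 = 4·(17), so 4 | h(1).
Suppose the result is true for n = i, i.e. 4 | h(i). Then
h(i+1) − 12·h(i) = (5·12^(i+1) + 2·4^(i+1)) − 12·(5·12^i + 2·4^i) = (2)·4^i·(4 − 12) = (-16)·4^i. Since 4 | h(i) by the inductive hypothesis, 4 | 12·h(i); and 4 | -16 since -16 = 4·-4. Therefore 4 | h(i+1).
By the principle of mathematical induction, the result holds for all n ≥ 1.
Therefore the largest such d is 4.

d = 4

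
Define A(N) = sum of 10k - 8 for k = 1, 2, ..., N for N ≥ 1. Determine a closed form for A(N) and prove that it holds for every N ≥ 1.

A(N) = N(5N - 3)

We claim A(N) = N(5N - 3) for all N ≥ 1.
Base step (N = 1): A(1) = 2, and the closed form gives 2. They agree.
Suppose the result is true for N = k, so A(k) = k(5k - 3).
Then A(k+1) = A(k) + (10k + 2) = (k(5k - 3)) + (10k + 2).
Simplifying, A(k+1) = (k + 1)(5k + 2) = (k+1)(5(k+1) - 3),
which is the closed form with N = k+1.
By the principle of mathematical induction, the result holds for all N ≥ 1.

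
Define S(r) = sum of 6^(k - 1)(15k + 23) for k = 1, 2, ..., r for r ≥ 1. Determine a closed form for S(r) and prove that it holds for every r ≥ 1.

We claim S(r) = 6^r(3r + 4) - 4 for all r ≥ 1.
When r = 1: S(1) = 38, and the closed form gives 38. They agree.
For the inductive step, assume it holds for an arbitrary k ≥ 1, so S(k) = 6^k(3k + 4) - 4.
Then S(k+1) = S(k) + (6^k(15k + 38)) = (6^k(3k + 4) - 4) + (6^k(15k + 38)).
Simplifying, S(k+1) = 18·6^k·k + 42·6^k - 4 = 6^(k+1)(3(k+1) + 4) - 4,
which is the closed form with r = k+1.
This completes the induction.

S(r) = 6^r(3r + 4) - 4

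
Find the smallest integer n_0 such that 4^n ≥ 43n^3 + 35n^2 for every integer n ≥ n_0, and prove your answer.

At n = 7: 16384 < 16464, so the inequality fails and n_0 ≥ 8. We prove 4^n ≥ 43n^3 + 35n^2 for all n ≥ 8.
Base case (n = 8): 4^n = 65536 and 43n^3 + 35n^2 = 24256, so 65536 ≥ 24256.
Inductive step: assume the claim holds for n = j, so 4^j ≥ 43j^3 + 35j^2.
Then 4^(j + 1) = 4·(4^j) ≥ 4·(43j^3 + 35j^2).
Also, for j ≥ 8 we have 4·(43j^3 + 35j^2) ≥ 43(j+1)^3 + 35(j+1)^2, since 4·(43j^3 + 35j^2) − (43(j+1)^3 + 35(j+1)^2) = 129j^3 - 24j^2 - 199j - 78, which is nonnegative for all j ≥ 8.
Combining, 4^(j + 1) ≥ 43(j+1)^3 + 35(j+1)^2.
By induction, the statement is established for all n ≥ 8.
Hence the smallest such n_0 is 8.

n_0 = 8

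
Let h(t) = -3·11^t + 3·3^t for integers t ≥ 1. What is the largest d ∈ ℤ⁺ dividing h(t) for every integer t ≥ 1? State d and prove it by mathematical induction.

Computing the first values: h(1) = -24 and h(2) = -336; gcd(-24, -336) = 24, so d ≤ 24.
We prove 24 | -3·11^t + 3·3^t for all t ≥ 1 by induction on t.
For the base case t = 1: h(1) = -24 = 24·(-1), so 24 | h(1).
Inductive step: suppose the statement holds for some r ≥ 1, i.e. 24 | h(r). Then
h(r+1) − 11·h(r) = (-3·11^(r+1) + 3·3^(r+1)) − 11·(-3·11^r + 3·3^r) = (3)·3^r·(3 − 11) = (-24)·3^r. Since 24 | h(r) by the inductive hypothesis, 24 | 11·h(r); and 24 | -24 since -24 = 24·-1. Therefore 24 | h(r+1).
By the principle of mathematical induction, the result holds for all t ≥ 1.
Therefore the largest such d is 24.

d = 24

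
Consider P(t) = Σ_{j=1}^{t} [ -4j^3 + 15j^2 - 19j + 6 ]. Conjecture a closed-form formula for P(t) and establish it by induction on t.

We claim P(t) = -t(t^3 - 3t^2 + 3t + 1) for all t ≥ 1.
Base case (t = 1): P(1) = -2, and the closed form gives -2. They agree.
Suppose the result is true for t = j, so P(j) = j(-j^3 + 3j^2 - 3j - 1).
Then P(j+1) = P(j) + (-4j^3 + 3j^2 - j - 2) = (j(-j^3 + 3j^2 - 3j - 1)) + (-4j^3 + 3j^2 - j - 2).
Simplifying, P(j+1) = -(j + 1)(j^3 + 2) = -(j+1)((j+1)^3 - 3(j+1)^2 + 3(j+1) + 1),
which is the closed form with t = j+1.
By induction, the statement is established for all t ≥ 1.

P(t) = -t(t^3 - 3t^2 + 3t + 1)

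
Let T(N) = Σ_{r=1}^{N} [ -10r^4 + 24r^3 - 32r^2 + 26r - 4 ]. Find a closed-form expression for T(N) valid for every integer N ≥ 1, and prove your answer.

T(N) = -N(2N^4 - N^3 + 2N^2 - 3N - 4)

We claim T(N) = -N(2N^4 - N^3 + 2N^2 - 3N - 4) for all N ≥ 1.
Base case (N = 1): T(1) = 4, and the closed form gives 4. They agree.
Suppose the result is true for N = r, so T(r) = r(-2r^4 + r^3 - 2r^2 + 3r + 4).
Then T(r+1) = T(r) + (-10r^4 - 16r^3 - 20r^2 - 6r + 4) = (r(-2r^4 + r^3 - 2r^2 + 3r + 4)) + (-10r^4 - 16r^3 - 20r^2 - 6r + 4).
Simplifying, T(r+1) = -(r + 1)(2r^4 + 7r^3 + 11r^2 + 6r - 4) = -(r+1)(2(r+1)^4 - (r+1)^3 + 2(r+1)^2 - 3(r+1) - 4),
which is the closed form with N = r+1.
This completes the induction.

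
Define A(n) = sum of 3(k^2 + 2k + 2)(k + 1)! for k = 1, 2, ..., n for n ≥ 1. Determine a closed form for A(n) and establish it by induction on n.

We claim A(n) = (3n + 3)(n + 2)! - 6 for all n ≥ 1.
Base case (n = 1): A(1) = 30, and the closed form gives 30. They agree.
For the inductive step, assume it holds for an arbitrary k ≥ 1, so A(k) = (3k + 3)(k + 2)! - 6.
Then A(k+1) = A(k) + (3(k^2 + 4k + 5)(k + 2)!) = ((3k + 3)(k + 2)! - 6) + (3(k^2 + 4k + 5)(k + 2)!).
Simplifying, A(k+1) = (3(k+1) + 3)((k+1) + 2)! - 6,
which is the closed form with n = k+1.
By the principle of mathematical induction, the result holds for all n ≥ 1.

A(n) = (3n + 3)(n + 2)! - 6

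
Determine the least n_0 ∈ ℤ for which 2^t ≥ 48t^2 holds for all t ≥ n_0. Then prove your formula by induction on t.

At t = 12: 4096 < 6912, so the inequality fails and n_0 ≥ 13. We prove 2^t ≥ 48t^2 for all t ≥ 13.
For the base case t = 13: 2^t = 8192 and 48t^2 = 8112, so 8192 ≥ 8112.
Inductive step: suppose the statement holds for some k ≥ 13, so 2^k ≥ 48k^2.
Then 2^(k + 1) = 2·(2^k) ≥ 2·(48k^2).
Also, for k ≥ 13 we have 2·(48k^2) ≥ 48(k+1)^2, since 2 ≥ (1 + 1/k)^2 for all k ≥ 13.
Combining, 2^(k + 1) ≥ 48(k+1)^2.
This completes the induction.
Hence the smallest such n_0 is 13.

n_0 = 13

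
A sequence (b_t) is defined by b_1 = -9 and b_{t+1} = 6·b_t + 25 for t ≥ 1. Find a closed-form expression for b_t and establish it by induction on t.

b_t = -4·6^(t - 1) - 5

Computing the first terms: b_1 = -9, b_2 = -29, b_3 = -149. This suggests b_t = -4·6^(t - 1) - 5.
Base step (t = 1): the formula gives -9 = -9 = b_1.
Inductive step: suppose the statement holds for some p ≥ 1, so b_p = -4·6^(p - 1) - 5.
Then b_{p+1} = 6·b_p + 25 = 6·(-4·6^(p - 1) - 5) + 25 = -4·6^p - 5 = -4·6^((p+1) - 1) - 5,
which is the claimed formula at t = p+1.
By the principle of mathematical induction, the result holds for all t ≥ 1.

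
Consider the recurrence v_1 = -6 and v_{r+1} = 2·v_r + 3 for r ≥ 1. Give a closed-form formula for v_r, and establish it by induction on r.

v_r = -3·2^(r - 1) - 3

Computing the first terms: v_1 = -6, v_2 = -9, v_3 = -15. This suggests v_r = -3·2^(r - 1) - 3.
When r = 1: the formula gives -6 = -6 = v_1.
Inductive step: suppose the statement holds for some k ≥ 1, so v_k = -3·2^(k - 1) - 3.
Then v_{k+1} = 2·v_k + 3 = 2·(-3·2^(k - 1) - 3) + 3 = -3·2^k - 3 = -3·2^((k+1) - 1) - 3,
which is the claimed formula at r = k+1.
By the principle of mathematical induction, the result holds for all r ≥ 1.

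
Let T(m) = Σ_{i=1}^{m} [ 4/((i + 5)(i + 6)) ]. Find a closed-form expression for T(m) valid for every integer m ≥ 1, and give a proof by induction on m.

T(m) = 2m/(3(m + 6))

We claim T(m) = 2m/(3(m + 6)) for all m ≥ 1.
For the base case m = 1: T(1) = 2/21, and the closed form gives 2/21. They agree.
For the inductive step, assume it holds for an arbitrary i ≥ 1, so T(i) = 2i/(3(i + 6)).
Then T(i+1) = T(i) + (4/((i + 6)(i + 7))) = (2i/(3(i + 6))) + (4/((i + 6)(i + 7))).
Simplifying, T(i+1) = 2(i + 1)/(3(i + 7)) = 2(i+1)/(3((i+1) + 6)),
which is the closed form with m = i+1.
Hence, by induction on m, the claim holds for every m ≥ 1.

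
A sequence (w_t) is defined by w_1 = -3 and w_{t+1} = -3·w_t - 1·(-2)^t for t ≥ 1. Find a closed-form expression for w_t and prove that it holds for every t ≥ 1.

w_t = -(-2)^t - 5(-3)^(t - 1)

Computing the first terms: w_1 = -3, w_2 = 11, w_3 = -37. This suggests w_t = -(-2)^t - 5(-3)^(t - 1).
Base step (t = 1): the formula gives -3 = -3 = w_1.
Suppose the result is true for t = p, so w_p = -(-2)^p - 5(-3)^(p - 1).
Then w_{p+1} = -3·w_p - 1·(-2)^p = -3·(-(-2)^p - 5(-3)^(p - 1)) - 1·(-2)^p = -(-2)^(p + 1) - 5(-3)^p = -(-2)^(p+1) - 5(-3)^((p+1) - 1),
which is the claimed formula at t = p+1.
Hence, by induction on t, the claim holds for every t ≥ 1.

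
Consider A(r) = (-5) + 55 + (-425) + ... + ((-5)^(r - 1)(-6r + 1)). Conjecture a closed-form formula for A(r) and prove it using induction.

A(r) = (-5)^r·r

We claim A(r) = (-5)^r·r for all r ≥ 1.
For the base case r = 1: A(1) = -5, and the closed form gives -5. They agree.
Suppose the result is true for r = j, so A(j) = (-5)^j·j.
Then A(j+1) = A(j) + ((-5)^j(-6j - 5)) = ((-5)^j·j) + ((-5)^j(-6j - 5)).
Simplifying, A(j+1) = (-5)^(j + 1)(j + 1) = (-5)^(j+1)·(j+1),
which is the closed form with r = j+1.
This completes the induction.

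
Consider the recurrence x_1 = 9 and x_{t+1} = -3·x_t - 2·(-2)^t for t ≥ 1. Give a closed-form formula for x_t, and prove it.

x_t = (-2)^(t + 1) + 5(-3)^(t - 1)

Computing the first terms: x_1 = 9, x_2 = -23, x_3 = 61. This suggests x_t = (-2)^(t + 1) + 5(-3)^(t - 1).
Base step (t = 1): the formula gives 9 = 9 = x_1.
Inductive step: suppose the statement holds for some j ≥ 1, so x_j = (-2)^(j + 1) + 5(-3)^(j - 1).
Then x_{j+1} = -3·x_j - 2·(-2)^j = -3·((-2)^(j + 1) + 5(-3)^(j - 1)) - 2·(-2)^j = (-2)^(j + 2) + 5(-3)^j = (-2)^((j+1) + 1) + 5(-3)^((j+1) - 1),
which is the claimed formula at t = j+1.
By the principle of mathematical induction, the result holds for all t ≥ 1.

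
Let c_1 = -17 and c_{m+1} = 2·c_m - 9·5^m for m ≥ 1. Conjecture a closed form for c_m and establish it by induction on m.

c_m = -2^m - 3·5^m

Computing the first terms: c_1 = -17, c_2 = -79, c_3 = -383. This suggests c_m = -2^m - 3·5^m.
Base case (m = 1): the formula gives -17 = -17 = c_1.
For the inductive step, assume it holds for an arbitrary p ≥ 1, so c_p = -2^p - 3·5^p.
Then c_{p+1} = 2·c_p - 9·5^p = 2·(-2^p - 3·5^p) - 9·5^p = -2^(p + 1) - 3·5^(p + 1),
which is the claimed formula at m = p+1.
By induction, the statement is established for all m ≥ 1.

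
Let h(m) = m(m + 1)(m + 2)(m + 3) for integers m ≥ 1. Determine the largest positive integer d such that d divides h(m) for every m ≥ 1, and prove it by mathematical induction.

Computing the first values: h(1) = 24 and h(2) = 120; gcd(24, 120) = 24, so d ≤ 24.
We prove 24 | m(m + 1)(m + 2)(m + 3) for all m ≥ 1 by induction on m.
Base step (m = 1): h(1) = 24 = 24·(1), so 24 | h(1).
For the inductive step, assume it holds for an arbitrary i ≥ 1, i.e. 24 | h(i). Then
h(i+1) − h(i) = (i+1)·(i+2)·(i+3)·(i+4) − i·(i+1)·(i+2)·(i+3) = (i+1)·(i+2)·(i+3)·[(i+4) − i] = 4·(i+1)·(i+2)·(i+3). The product of 3 consecutive integers is divisible by (3)! = 6, so h(i+1) − h(i) is divisible by 4·6 = 24. By the inductive hypothesis 24 | h(i), hence 24 | h(i+1).
This completes the induction.
Therefore the largest such d is 24.

d = 24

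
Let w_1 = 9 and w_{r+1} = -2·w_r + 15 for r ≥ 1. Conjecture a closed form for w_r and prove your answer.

Computing the first terms: w_1 = 9, w_2 = -3, w_3 = 21. This suggests w_r = (-2)^(r + 1) + 5.
For the base case r = 1: the formula gives 9 = 9 = w_1.
Inductive step: assume the claim holds for r = k, so w_k = (-2)^(k + 1) + 5.
Then w_{k+1} = -2·w_k + 15 = -2·((-2)^(k + 1) + 5) + 15 = (-2)^(k + 2) + 5 = (-2)^((k+1) + 1) + 5,
which is the claimed formula at r = k+1.
This completes the induction.

w_r = (-2)^(r + 1) + 5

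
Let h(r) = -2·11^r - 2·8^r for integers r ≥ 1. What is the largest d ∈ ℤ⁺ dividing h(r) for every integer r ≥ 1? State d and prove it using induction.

Computing the first values: h(1) = -38 and h(2) = -370; gcd(-38, -370) = 2, so d ≤ 2.
We prove 2 | -2·11^r - 2·8^r for all r ≥ 1 by induction on r.
Base step (r = 1): h(1) = -38 = 2·(-19), so 2 | h(1).
Suppose the result is true for r = m, i.e. 2 | h(m). Then
h(m+1) − 11·h(m) = (-2·11^(m+1) - 2·8^(m+1)) − 11·(-2·11^m - 2·8^m) = (-2)·8^m·(8 − 11) = (6)·8^m. Since 2 | h(m) by the inductive hypothesis, 2 | 11·h(m); and 2 | 6 since 6 = 2·3. Therefore 2 | h(m+1).
This completes the induction.
Therefore the largest such d is 2.

d = 2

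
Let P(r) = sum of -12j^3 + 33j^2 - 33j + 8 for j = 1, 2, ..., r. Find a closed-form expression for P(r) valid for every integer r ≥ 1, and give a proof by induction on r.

P(r) = -r(3r^3 - 5r^2 + 3r + 3)

We claim P(r) = -r(3r^3 - 5r^2 + 3r + 3) for all r ≥ 1.
Base case (r = 1): P(1) = -4, and the closed form gives -4. They agree.
Inductive step: assume the claim holds for r = j, so P(j) = j(-3j^3 + 5j^2 - 3j - 3).
Then P(j+1) = P(j) + (-12j^3 - 3j^2 - 3j - 4) = (j(-3j^3 + 5j^2 - 3j - 3)) + (-12j^3 - 3j^2 - 3j - 4).
Simplifying, P(j+1) = -(j + 1)(3j^3 + 4j^2 + 2j + 4) = -(j+1)(3(j+1)^3 - 5(j+1)^2 + 3(j+1) + 3),
which is the closed form with r = j+1.
By induction, the statement is established for all r ≥ 1.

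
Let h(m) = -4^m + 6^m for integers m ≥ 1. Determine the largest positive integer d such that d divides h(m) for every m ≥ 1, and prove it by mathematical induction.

d = 2

Computing the first values: h(1) = 2 and h(2) = 20; gcd(2, 20) = 2, so d ≤ 2.
We prove 2 | -4^m + 6^m for all m ≥ 1 by induction on m.
For the base case m = 1: h(1) = 2 = 2·(1), so 2 | h(1).
Inductive step: assume the claim holds for m = k, i.e. 2 | h(k). Then
6^{k+1} − 4^{k+1} = 6·6^k − 4·4^k = 6·(6^k − 4^k) + (2)·4^k. The first term is divisible by 2 by the inductive hypothesis, and the second term (2)·4^k is divisible by 2 since 2 | 2. Hence 2 | h(k+1).
By the principle of mathematical induction, the result holds for all m ≥ 1.
Therefore the largest such d is 2.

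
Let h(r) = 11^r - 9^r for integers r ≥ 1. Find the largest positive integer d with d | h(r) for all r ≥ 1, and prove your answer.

Computing the first values: h(1) = 2 and h(2) = 40; gcd(2, 40) = 2, so d ≤ 2.
We prove 2 | 11^r - 9^r for all r ≥ 1 by induction on r.
When r = 1: h(1) = 2 = 2·(1), so 2 | h(1).
Inductive step: suppose the statement holds for some k ≥ 1, i.e. 2 | h(k). Then
11^{k+1} − 9^{k+1} = 11·11^k − 9·9^k = 11·(11^k − 9^k) + (2)·9^k. The first term is divisible by 2 by the inductive hypothesis, and the second term (2)·9^k is divisible by 2 since 2 | 2. Hence 2 | h(k+1).
By induction, the statement is established for all r ≥ 1.
Therefore the largest such d is 2.

d = 2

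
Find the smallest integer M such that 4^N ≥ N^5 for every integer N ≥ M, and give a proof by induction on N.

M = 8

At N = 7: 16384 < 16807, so the inequality fails and M ≥ 8. We prove 4^N ≥ N^5 for all N ≥ 8.
Base step (N = 8): 4^N = 65536 and N^5 = 32768, so 65536 ≥ 32768.
Inductive step: assume the claim holds for N = r, so 4^r ≥ r^5.
Then 4^(r + 1) = 4·(4^r) ≥ 4·(r^5).
Also, for r ≥ 8 we have 4·(r^5) ≥ (r+1)^5, since 4 ≥ (1 + 1/r)^5 for all r ≥ 8.
Combining, 4^(r + 1) ≥ (r+1)^5.
By the principle of mathematical induction, the result holds for all N ≥ 8.
Hence the smallest such M is 8.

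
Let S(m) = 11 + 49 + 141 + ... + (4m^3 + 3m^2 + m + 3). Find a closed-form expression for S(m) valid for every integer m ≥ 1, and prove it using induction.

We claim S(m) = m(m^3 + 3m^2 + 3m + 4) for all m ≥ 1.
Base case (m = 1): S(1) = 11, and the closed form gives 11. They agree.
Inductive step: suppose the statement holds for some k ≥ 1, so S(k) = k(k^3 + 3k^2 + 3k + 4).
Then S(k+1) = S(k) + (4k^3 + 15k^2 + 19k + 11) = (k(k^3 + 3k^2 + 3k + 4)) + (4k^3 + 15k^2 + 19k + 11).
Simplifying, S(k+1) = (k + 1)(k^3 + 6k^2 + 12k + 11) = (k+1)((k+1)^3 + 3(k+1)^2 + 3(k+1) + 4),
which is the closed form with m = k+1.
This completes the induction.

S(m) = m(m^3 + 3m^2 + 3m + 4)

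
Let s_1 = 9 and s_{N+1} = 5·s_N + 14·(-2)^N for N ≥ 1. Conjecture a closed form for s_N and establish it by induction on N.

Computing the first terms: s_1 = 9, s_2 = 17, s_3 = 141. This suggests s_N = (-2)^(N + 1) + 5^N.
Base step (N = 1): the formula gives 9 = 9 = s_1.
Inductive step: suppose the statement holds for some m ≥ 1, so s_m = (-2)^(m + 1) + 5^m.
Then s_{m+1} = 5·s_m + 14·(-2)^m = 5·((-2)^(m + 1) + 5^m) + 14·(-2)^m = (-2)^(m + 2) + 5^(m + 1) = (-2)^((m+1) + 1) + 5^(m+1),
which is the claimed formula at N = m+1.
Hence, by induction on N, the claim holds for every N ≥ 1.

s_N = (-2)^(N + 1) + 5^N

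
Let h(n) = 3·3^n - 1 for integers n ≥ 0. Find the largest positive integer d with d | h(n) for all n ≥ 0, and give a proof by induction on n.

Computing the first values: h(0) = 2 and h(1) = 8; gcd(2, 8) = 2, so d ≤ 2.
We prove 2 | 3·3^n - 1 for all n ≥ 0 by induction on n.
When n = 0: h(0) = 2 = 2·(1), so 2 | h(0).
Inductive step: assume the claim holds for n = m, i.e. 2 | h(m). Then
h(m+1) = 3·3^(m+1) - 1 = 3·(3·3^m - 1) + 2 = 3·h(m) + 2. The first term is divisible by 2 by the inductive hypothesis, and 2 is divisible by 2. Hence 2 | h(m+1).
Hence, by induction on n, the claim holds for every n ≥ 0.
Therefore the largest such d is 2.

d = 2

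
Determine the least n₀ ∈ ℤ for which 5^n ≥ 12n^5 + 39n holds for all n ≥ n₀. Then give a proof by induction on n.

At n = 8: 390625 < 393528, so the inequality fails and n₀ ≥ 9. We prove 5^n ≥ 12n^5 + 39n for all n ≥ 9.
Base case (n = 9): 5^n = 1953125 and 12n^5 + 39n = 708939, so 1953125 ≥ 708939.
Inductive step: suppose the statement holds for some m ≥ 9, so 5^m ≥ 12m^5 + 39m.
Then 5^(m + 1) = 5·(5^m) ≥ 5·(12m^5 + 39m).
Also, for m ≥ 9 we have 5·(12m^5 + 39m) ≥ 12(m+1)^5 + 39(m+1), since 5·(12m^5 + 39m) − (12(m+1)^5 + 39(m+1)) = 48m^5 - 60m^4 - 120m^3 - 120m^2 + 96m - 51, which is nonnegative for all m ≥ 9.
Combining, 5^(m + 1) ≥ 12(m+1)^5 + 39(m+1).
By induction, the statement is established for all n ≥ 9.
Hence the smallest such n₀ is 9.

n₀ = 9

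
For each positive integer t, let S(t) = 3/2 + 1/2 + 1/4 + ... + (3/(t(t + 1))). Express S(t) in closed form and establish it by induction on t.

We claim S(t) = 3t/(t + 1) for all t ≥ 1.
For the base case t = 1: S(1) = 3/2, and the closed form gives 3/2. They agree.
Suppose the result is true for t = i, so S(i) = 3i/(i + 1).
Then S(i+1) = S(i) + (3/((i + 1)(i + 2))) = (3i/(i + 1)) + (3/((i + 1)(i + 2))).
Simplifying, S(i+1) = 3(i + 1)/(i + 2) = 3(i+1)/((i+1) + 1),
which is the closed form with t = i+1.
This completes the induction.

S(t) = 3t/(t + 1)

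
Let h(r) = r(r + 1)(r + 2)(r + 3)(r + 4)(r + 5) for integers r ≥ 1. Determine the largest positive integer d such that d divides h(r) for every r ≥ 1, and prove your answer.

Computing the first values: h(1) = 720 and h(2) = 5040; gcd(720, 5040) = 720, so d ≤ 720.
We prove 720 | r(r + 1)(r + 2)(r + 3)(r + 4)(r + 5) for all r ≥ 1 by induction on r.
Base step (r = 1): h(1) = 720 = 720·(1), so 720 | h(1).
For the inductive step, assume it holds for an arbitrary i ≥ 1, i.e. 720 | h(i). Then
h(i+1) − h(i) = (i+1)·(i+2)·(i+3)·(i+4)·(i+5)·(i+6) − i·(i+1)·(i+2)·(i+3)·(i+4)·(i+5) = (i+1)·(i+2)·(i+3)·(i+4)·(i+5)·[(i+6) − i] = 6·(i+1)·(i+2)·(i+3)·(i+4)·(i+5). The product of 5 consecutive integers is divisible by (5)! = 120, so h(i+1) − h(i) is divisible by 6·120 = 720. By the inductive hypothesis 720 | h(i), hence 720 | h(i+1).
By the principle of mathematical induction, the result holds for all r ≥ 1.
Therefore the largest such d is 720.

d = 720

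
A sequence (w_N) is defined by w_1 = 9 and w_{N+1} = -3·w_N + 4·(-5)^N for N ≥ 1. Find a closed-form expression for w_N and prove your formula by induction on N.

Computing the first terms: w_1 = 9, w_2 = -47, w_3 = 241. This suggests w_N = -(-3)^(N - 1) - 2(-5)^N.
For the base case N = 1: the formula gives 9 = 9 = w_1.
Inductive step: suppose the statement holds for some m ≥ 1, so w_m = -(-3)^(m - 1) - 2(-5)^m.
Then w_{m+1} = -3·w_m + 4·(-5)^m = -3·(-(-3)^(m - 1) - 2(-5)^m) + 4·(-5)^m = -(-3)^m - 2(-5)^(m + 1) = -(-3)^((m+1) - 1) - 2(-5)^(m+1),
which is the claimed formula at N = m+1.
By the principle of mathematical induction, the result holds for all N ≥ 1.

w_N = -(-3)^(N - 1) - 2(-5)^N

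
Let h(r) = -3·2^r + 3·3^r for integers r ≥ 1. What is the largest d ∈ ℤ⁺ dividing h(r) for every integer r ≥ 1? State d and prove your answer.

d = 3

Computing the first values: h(1) = 3 and h(2) = 15; gcd(3, 15) = 3, so d ≤ 3.
We prove 3 | -3·2^r + 3·3^r for all r ≥ 1 by induction on r.
When r = 1: h(1) = 3 = 3·(1), so 3 | h(1).
For the inductive step, assume it holds for an arbitrary p ≥ 1, i.e. 3 | h(p). Then
h(p+1) − 3·h(p) = (-3·2^(p+1) + 3·3^(p+1)) − 3·(-3·2^p + 3·3^p) = (-3)·2^p·(2 − 3) = (3)·2^p. Since 3 | h(p) by the inductive hypothesis, 3 | 3·h(p); and 3 | 3 since 3 = 3·1. Therefore 3 | h(p+1).
By induction, the statement is established for all r ≥ 1.
Therefore the largest such d is 3.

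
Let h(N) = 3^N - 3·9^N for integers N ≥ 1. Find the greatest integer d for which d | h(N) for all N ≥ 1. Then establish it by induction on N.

Computing the first values: h(1) = -24 and h(2) = -234; gcd(-24, -234) = 6, so d ≤ 6.
We prove 6 | 3^N - 3·9^N for all N ≥ 1 by induction on N.
When N = 1: h(1) = -24 = 6·(-4), so 6 | h(1).
Inductive step: assume the claim holds for N = i, i.e. 6 | h(i). Then
h(i+1) − 9·h(i) = (3^(i+1) - 3·9^(i+1)) − 9·(3^i - 3·9^i) = (1)·3^i·(3 − 9) = (-6)·3^i. Since 6 | h(i) by the inductive hypothesis, 6 | 9·h(i); and 6 | -6 since -6 = 6·-1. Therefore 6 | h(i+1).
By the principle of mathematical induction, the result holds for all N ≥ 1.
Therefore the largest such d is 6.

d = 6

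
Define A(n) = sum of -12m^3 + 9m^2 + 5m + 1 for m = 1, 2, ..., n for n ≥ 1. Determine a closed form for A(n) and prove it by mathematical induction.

We claim A(n) = -n(3n^3 + 3n^2 - 4n - 5) for all n ≥ 1.
Base case (n = 1): A(1) = 3, and the closed form gives 3. They agree.
For the inductive step, assume it holds for an arbitrary m ≥ 1, so A(m) = m(-3m^3 - 3m^2 + 4m + 5).
Then A(m+1) = A(m) + (-12m^3 - 27m^2 - 13m + 3) = (m(-3m^3 - 3m^2 + 4m + 5)) + (-12m^3 - 27m^2 - 13m + 3).
Simplifying, A(m+1) = -(m + 1)(3m^3 + 12m^2 + 11m - 3) = -(m+1)(3(m+1)^3 + 3(m+1)^2 - 4(m+1) - 5),
which is the closed form with n = m+1.
By the principle of mathematical induction, the result holds for all n ≥ 1.

A(n) = -n(3n^3 + 3n^2 - 4n - 5)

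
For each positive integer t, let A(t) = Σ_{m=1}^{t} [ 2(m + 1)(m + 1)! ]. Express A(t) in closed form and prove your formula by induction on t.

We claim A(t) = 2(t + 2)! - 4 for all t ≥ 1.
When t = 1: A(1) = 8, and the closed form gives 8. They agree.
Inductive step: suppose the statement holds for some m ≥ 1, so A(m) = 2(m + 2)! - 4.
Then A(m+1) = A(m) + (2(m + 2)(m + 2)!) = (2(m + 2)! - 4) + (2(m + 2)(m + 2)!).
Simplifying, A(m+1) = 2((m+1) + 2)! - 4,
which is the closed form with t = m+1.
By induction, the statement is established for all t ≥ 1.

A(t) = 2(t + 2)! - 4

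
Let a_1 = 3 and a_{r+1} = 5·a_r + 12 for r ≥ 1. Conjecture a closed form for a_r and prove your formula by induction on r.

a_r = 6·5^(r - 1) - 3

Computing the first terms: a_1 = 3, a_2 = 27, a_3 = 147. This suggests a_r = 6·5^(r - 1) - 3.
Base step (r = 1): the formula gives 3 = 3 = a_1.
Suppose the result is true for r = k, so a_k = 6·5^(k - 1) - 3.
Then a_{k+1} = 5·a_k + 12 = 5·(6·5^(k - 1) - 3) + 12 = 6·5^k - 3 = 6·5^((k+1) - 1) - 3,
which is the claimed formula at r = k+1.
By the principle of mathematical induction, the result holds for all r ≥ 1.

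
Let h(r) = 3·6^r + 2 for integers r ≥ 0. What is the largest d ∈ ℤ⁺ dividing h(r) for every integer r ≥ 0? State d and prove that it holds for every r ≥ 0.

Computing the first values: h(0) = 5 and h(1) = 20; gcd(5, 20) = 5, so d ≤ 5.
We prove 5 | 3·6^r + 2 for all r ≥ 0 by induction on r.
When r = 0: h(0) = 5 = 5·(1), so 5 | h(0).
For the inductive step, assume it holds for an arbitrary m ≥ 0, i.e. 5 | h(m). Then
h(m+1) = 3·6^(m+1) + 2 = 6·(3·6^m + 2) - 10 = 6·h(m) - 10. The first term is divisible by 5 by the inductive hypothesis, and -10 is divisible by 5. Hence 5 | h(m+1).
This completes the induction.
Therefore the largest such d is 5.

d = 5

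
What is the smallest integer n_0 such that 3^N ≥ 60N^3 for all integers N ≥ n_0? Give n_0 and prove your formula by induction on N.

n_0 = 11

At N = 10: 59049 < 60000, so the inequality fails and n_0 ≥ 11. We prove 3^N ≥ 60N^3 for all N ≥ 11.
Base case (N = 11): 3^N = 177147 and 60N^3 = 79860, so 177147 ≥ 79860.
Inductive step: suppose the statement holds for some p ≥ 11, so 3^p ≥ 60p^3.
Then 3^(p + 1) = 3·(3^p) ≥ 3·(60p^3).
Also, for p ≥ 11 we have 3·(60p^3) ≥ 60(p+1)^3, since 3 ≥ (1 + 1/p)^3 for all p ≥ 11.
Combining, 3^(p + 1) ≥ 60(p+1)^3.
Hence, by induction on N, the claim holds for every N ≥ 11.
Hence the smallest such n_0 is 11.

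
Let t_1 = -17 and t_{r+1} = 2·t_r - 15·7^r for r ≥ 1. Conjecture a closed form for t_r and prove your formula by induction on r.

Computing the first terms: t_1 = -17, t_2 = -139, t_3 = -1013. This suggests t_r = 2^(r + 1) - 3·7^r.
Base step (r = 1): the formula gives -17 = -17 = t_1.
Inductive step: suppose the statement holds for some i ≥ 1, so t_i = 2^(i + 1) - 3·7^i.
Then t_{i+1} = 2·t_i - 15·7^i = 2·(2^(i + 1) - 3·7^i) - 15·7^i = 2^(i + 2) - 3·7^(i + 1) = 2^((i+1) + 1) - 3·7^(i+1),
which is the claimed formula at r = i+1.
Hence, by induction on r, the claim holds for every r ≥ 1.

t_r = 2^(r + 1) - 3·7^r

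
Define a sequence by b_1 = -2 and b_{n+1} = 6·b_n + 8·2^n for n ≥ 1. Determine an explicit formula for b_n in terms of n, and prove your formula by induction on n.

b_n = -2^(n + 1) + 2·6^(n - 1)

Computing the first terms: b_1 = -2, b_2 = 4, b_3 = 56. This suggests b_n = -2^(n + 1) + 2·6^(n - 1).
Base step (n = 1): the formula gives -2 = -2 = b_1.
For the inductive step, assume it holds for an arbitrary i ≥ 1, so b_i = -2^(i + 1) + 2·6^(i - 1).
Then b_{i+1} = 6·b_i + 8·2^i = 6·(-2^(i + 1) + 2·6^(i - 1)) + 8·2^i = -2^(i + 2) + 2·6^i = -2^((i+1) + 1) + 2·6^((i+1) - 1),
which is the claimed formula at n = i+1.
Hence, by induction on n, the claim holds for every n ≥ 1.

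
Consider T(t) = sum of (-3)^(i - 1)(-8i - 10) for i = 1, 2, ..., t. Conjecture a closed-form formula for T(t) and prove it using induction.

T(t) = (-3)^t(2t + 3) - 3

We claim T(t) = (-3)^t(2t + 3) - 3 for all t ≥ 1.
For the base case t = 1: T(1) = -18, and the closed form gives -18. They agree.
For the inductive step, assume it holds for an arbitrary i ≥ 1, so T(i) = (-3)^i(2i + 3) - 3.
Then T(i+1) = T(i) + ((-3)^i(-8i - 18)) = ((-3)^i(2i + 3) - 3) + ((-3)^i(-8i - 18)).
Simplifying, T(i+1) = -6(-3)^i·i - 15(-3)^i - 3 = (-3)^(i+1)(2(i+1) + 3) - 3,
which is the closed form with t = i+1.
Hence, by induction on t, the claim holds for every t ≥ 1.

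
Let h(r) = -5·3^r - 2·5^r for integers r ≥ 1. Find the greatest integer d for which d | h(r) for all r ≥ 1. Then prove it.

Computing the first values: h(1) = -25 and h(2) = -95; gcd(-25, -95) = 5, so d ≤ 5.
We prove 5 | -5·3^r - 2·5^r for all r ≥ 1 by induction on r.
For the base case r = 1: h(1) = -25 = 5·(-5), so 5 | h(1).
Inductive step: suppose the statement holds for some k ≥ 1, i.e. 5 | h(k). Then
h(k+1) − 5·h(k) = (-5·3^(k+1) - 2·5^(k+1)) − 5·(-5·3^k - 2·5^k) = (-5)·3^k·(3 − 5) = (10)·3^k. Since 5 | h(k) by the inductive hypothesis, 5 | 5·h(k); and 5 | 10 since 10 = 5·2. Therefore 5 | h(k+1).
By the principle of mathematical induction, the result holds for all r ≥ 1.
Therefore the largest such d is 5.

d = 5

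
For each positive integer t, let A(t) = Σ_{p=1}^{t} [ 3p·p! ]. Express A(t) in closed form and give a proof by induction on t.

A(t) = 3(t + 1)! - 3

We claim A(t) = 3(t + 1)! - 3 for all t ≥ 1.
For the base case t = 1: A(1) = 3, and the closed form gives 3. They agree.
Suppose the result is true for t = p, so A(p) = 3(p + 1)! - 3.
Then A(p+1) = A(p) + (3(p + 1)(p + 1)!) = (3(p + 1)! - 3) + (3(p + 1)(p + 1)!).
Simplifying, A(p+1) = 3((p+1) + 1)! - 3,
which is the closed form with t = p+1.
Hence, by induction on t, the claim holds for every t ≥ 1.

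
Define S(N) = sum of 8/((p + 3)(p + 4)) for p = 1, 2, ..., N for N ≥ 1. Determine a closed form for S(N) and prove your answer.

S(N) = 2N/(N + 4)

We claim S(N) = 2N/(N + 4) for all N ≥ 1.
Base case (N = 1): S(1) = 2/5, and the closed form gives 2/5. They agree.
Inductive step: assume the claim holds for N = p, so S(p) = 2p/(p + 4).
Then S(p+1) = S(p) + (8/((p + 4)(p + 5))) = (2p/(p + 4)) + (8/((p + 4)(p + 5))).
Simplifying, S(p+1) = 2(p + 1)/(p + 5) = 2(p+1)/((p+1) + 4),
which is the closed form with N = p+1.
This completes the induction.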